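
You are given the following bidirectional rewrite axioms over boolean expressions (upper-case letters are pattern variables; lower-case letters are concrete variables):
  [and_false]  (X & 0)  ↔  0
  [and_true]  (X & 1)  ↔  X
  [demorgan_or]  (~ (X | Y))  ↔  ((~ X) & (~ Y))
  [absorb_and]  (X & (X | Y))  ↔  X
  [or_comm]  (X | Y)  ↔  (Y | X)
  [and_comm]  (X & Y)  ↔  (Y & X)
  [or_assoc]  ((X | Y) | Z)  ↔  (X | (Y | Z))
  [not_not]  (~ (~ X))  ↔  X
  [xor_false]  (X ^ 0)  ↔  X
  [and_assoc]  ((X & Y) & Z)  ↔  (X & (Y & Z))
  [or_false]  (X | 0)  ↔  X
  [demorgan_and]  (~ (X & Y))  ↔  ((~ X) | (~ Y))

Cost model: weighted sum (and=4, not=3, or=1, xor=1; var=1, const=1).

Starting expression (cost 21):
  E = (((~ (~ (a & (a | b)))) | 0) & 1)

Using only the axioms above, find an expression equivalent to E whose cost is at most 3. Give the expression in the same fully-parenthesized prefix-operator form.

(a | 0)   [cost 3]

step 1: absorb_and (→) rewrites (a & (a | b)) into a, now (((~ (~ a)) | 0) & 1)
step 2: and_true (→) rewrites (((~ (~ a)) | 0) & 1) into ((~ (~ a)) | 0)
step 3: not_not (→) rewrites (~ (~ a)) into a, reaching cost 3 (bound 3)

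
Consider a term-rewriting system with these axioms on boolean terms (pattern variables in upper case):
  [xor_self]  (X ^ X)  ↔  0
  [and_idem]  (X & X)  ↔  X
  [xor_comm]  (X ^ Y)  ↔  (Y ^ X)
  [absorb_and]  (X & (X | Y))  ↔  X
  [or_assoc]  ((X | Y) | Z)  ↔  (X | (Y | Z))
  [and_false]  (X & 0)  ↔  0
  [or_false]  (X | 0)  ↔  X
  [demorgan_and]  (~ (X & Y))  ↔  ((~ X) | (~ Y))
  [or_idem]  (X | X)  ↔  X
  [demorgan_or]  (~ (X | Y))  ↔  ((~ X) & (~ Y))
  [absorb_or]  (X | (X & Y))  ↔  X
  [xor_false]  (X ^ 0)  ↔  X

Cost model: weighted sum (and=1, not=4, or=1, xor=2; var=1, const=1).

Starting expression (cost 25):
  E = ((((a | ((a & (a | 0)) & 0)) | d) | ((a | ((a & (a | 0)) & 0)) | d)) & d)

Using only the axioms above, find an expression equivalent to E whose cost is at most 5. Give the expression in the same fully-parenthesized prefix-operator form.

((a | d) & d)   [cost 5]

1. [or_idem →] (((a | ((a & (a | 0)) & 0)) | d) | ((a | ((a & (a | 0)) & 0)) | d))  →  ((a | ((a & (a | 0)) & 0)) | d);  E = (((a | ((a & (a | 0)) & 0)) | d) & d)
2. [absorb_and →] (a & (a | 0))  →  a;  E = (((a | (a & 0)) | d) & d)
3. [absorb_or →] (a | (a & 0))  →  a;  cost 5 ≤ 5, done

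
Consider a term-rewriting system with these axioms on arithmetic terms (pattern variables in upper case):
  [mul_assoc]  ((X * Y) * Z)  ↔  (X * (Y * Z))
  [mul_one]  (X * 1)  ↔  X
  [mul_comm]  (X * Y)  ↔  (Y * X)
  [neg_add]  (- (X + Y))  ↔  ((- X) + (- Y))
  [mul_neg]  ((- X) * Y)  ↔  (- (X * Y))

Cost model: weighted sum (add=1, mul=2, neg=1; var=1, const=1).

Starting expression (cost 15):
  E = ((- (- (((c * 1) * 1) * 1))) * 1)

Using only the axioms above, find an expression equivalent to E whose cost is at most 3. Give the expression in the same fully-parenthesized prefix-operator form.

1. [mul_one →] (c * 1)  →  c;  E = ((- (- ((c * 1) * 1))) * 1)
2. [mul_neg →] ((- (- ((c * 1) * 1))) * 1)  →  (- ((- ((c * 1) * 1)) * 1))
3. [mul_one →] ((- ((c * 1) * 1)) * 1)  →  (- ((c * 1) * 1));  E = (- (- ((c * 1) * 1)))
4. [mul_one →] ((c * 1) * 1)  →  (c * 1);  E = (- (- (c * 1)))
5. [mul_one →] (c * 1)  →  c;  cost 3 ≤ 3, done

(- (- c))   [cost 3]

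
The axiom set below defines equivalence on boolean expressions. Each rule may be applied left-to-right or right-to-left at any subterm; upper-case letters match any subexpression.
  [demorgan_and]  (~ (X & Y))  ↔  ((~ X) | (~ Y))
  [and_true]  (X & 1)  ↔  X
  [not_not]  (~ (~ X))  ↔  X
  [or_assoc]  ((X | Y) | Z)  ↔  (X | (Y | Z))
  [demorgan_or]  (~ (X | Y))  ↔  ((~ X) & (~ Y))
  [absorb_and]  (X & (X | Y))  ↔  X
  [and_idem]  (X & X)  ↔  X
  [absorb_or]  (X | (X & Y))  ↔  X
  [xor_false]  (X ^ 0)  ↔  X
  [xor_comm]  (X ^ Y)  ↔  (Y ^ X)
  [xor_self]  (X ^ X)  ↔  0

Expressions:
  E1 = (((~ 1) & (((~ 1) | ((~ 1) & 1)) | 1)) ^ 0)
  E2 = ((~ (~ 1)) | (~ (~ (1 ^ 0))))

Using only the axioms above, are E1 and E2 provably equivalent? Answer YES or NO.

Every axiom is a valid identity, so a rewrite proof would force E1 and E2 to agree under every assignment.
At the empty assignment (no variables occur): E1 = 0 but E2 = 1; they differ, so no derivation exists.

NO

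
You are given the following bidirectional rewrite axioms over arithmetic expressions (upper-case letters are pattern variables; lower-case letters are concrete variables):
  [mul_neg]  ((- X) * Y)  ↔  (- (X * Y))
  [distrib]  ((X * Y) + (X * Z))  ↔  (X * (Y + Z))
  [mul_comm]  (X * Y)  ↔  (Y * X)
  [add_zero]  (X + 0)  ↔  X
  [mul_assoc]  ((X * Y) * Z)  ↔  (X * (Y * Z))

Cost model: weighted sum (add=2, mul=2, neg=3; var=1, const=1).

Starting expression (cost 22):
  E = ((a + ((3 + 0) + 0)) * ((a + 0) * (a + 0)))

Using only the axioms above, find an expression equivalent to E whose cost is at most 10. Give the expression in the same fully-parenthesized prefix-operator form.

1. [add_zero →] (3 + 0)  →  3;  E = ((a + (3 + 0)) * ((a + 0) * (a + 0)))
2. [add_zero →] (a + 0)  →  a;  E = ((a + (3 + 0)) * ((a + 0) * a))
3. [add_zero →] (3 + 0)  →  3;  E = ((a + 3) * ((a + 0) * a))
4. [add_zero →] (a + 0)  →  a;  cost 10 ≤ 10, done

((a + 3) * (a * a))   [cost 10]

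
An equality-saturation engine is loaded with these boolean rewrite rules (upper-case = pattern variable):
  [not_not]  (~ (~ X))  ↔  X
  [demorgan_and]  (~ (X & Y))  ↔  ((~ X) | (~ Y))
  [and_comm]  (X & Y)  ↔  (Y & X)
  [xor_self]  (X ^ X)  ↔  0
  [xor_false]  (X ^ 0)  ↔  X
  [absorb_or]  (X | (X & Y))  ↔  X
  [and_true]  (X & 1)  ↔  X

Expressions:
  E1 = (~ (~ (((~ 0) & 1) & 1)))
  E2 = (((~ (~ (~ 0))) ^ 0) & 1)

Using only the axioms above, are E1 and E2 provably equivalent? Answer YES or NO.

step 1: and_true (→) rewrites ((~ 0) & 1) into (~ 0), now (~ (~ ((~ 0) & 1)))
step 2: and_true (→) rewrites ((~ 0) & 1) into (~ 0), now (~ (~ (~ 0)))
step 3: not_not (→) rewrites (~ (~ 0)) into 0, now (~ 0)
step 4: xor_false (←) rewrites (~ 0) into ((~ 0) ^ 0)
step 5: not_not (←) rewrites 0 into (~ (~ 0)), now ((~ (~ (~ 0))) ^ 0)
step 6: and_true (←) rewrites ((~ (~ (~ 0))) ^ 0) into (((~ (~ (~ 0))) ^ 0) & 1), which is E2

YES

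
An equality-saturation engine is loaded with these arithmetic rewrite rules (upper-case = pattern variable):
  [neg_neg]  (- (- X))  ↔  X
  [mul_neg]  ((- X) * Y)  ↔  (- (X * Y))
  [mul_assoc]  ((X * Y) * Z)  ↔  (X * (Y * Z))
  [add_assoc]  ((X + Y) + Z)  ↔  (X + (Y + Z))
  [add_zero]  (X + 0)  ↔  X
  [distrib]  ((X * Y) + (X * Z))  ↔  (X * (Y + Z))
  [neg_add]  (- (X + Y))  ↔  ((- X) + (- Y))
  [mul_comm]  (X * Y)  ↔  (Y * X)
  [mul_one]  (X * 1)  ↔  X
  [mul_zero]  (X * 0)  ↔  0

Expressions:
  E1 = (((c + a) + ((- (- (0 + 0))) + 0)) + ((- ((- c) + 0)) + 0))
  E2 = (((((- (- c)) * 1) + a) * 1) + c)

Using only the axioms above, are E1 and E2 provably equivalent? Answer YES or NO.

step 1: neg_neg (→) rewrites (- (- (0 + 0))) into (0 + 0), now (((c + a) + ((0 + 0) + 0)) + ((- ((- c) + 0)) + 0))
step 2: add_zero (→) rewrites (0 + 0) into 0, now (((c + a) + (0 + 0)) + ((- ((- c) + 0)) + 0))
step 3: add_zero (→) rewrites ((- c) + 0) into (- c), now (((c + a) + (0 + 0)) + ((- (- c)) + 0))
step 4: add_zero (→) rewrites (0 + 0) into 0, now (((c + a) + 0) + ((- (- c)) + 0))
step 5: neg_neg (→) rewrites (- (- c)) into c, now (((c + a) + 0) + (c + 0))
step 6: add_zero (→) rewrites (c + 0) into c, now (((c + a) + 0) + c)
step 7: add_zero (→) rewrites ((c + a) + 0) into (c + a), now ((c + a) + c)
step 8: mul_one (←) rewrites c into (c * 1), now (((c * 1) + a) + c)
step 9: mul_one (←) rewrites ((c * 1) + a) into (((c * 1) + a) * 1), now ((((c * 1) + a) * 1) + c)
step 10: neg_neg (←) rewrites c into (- (- c)), which is E2

YES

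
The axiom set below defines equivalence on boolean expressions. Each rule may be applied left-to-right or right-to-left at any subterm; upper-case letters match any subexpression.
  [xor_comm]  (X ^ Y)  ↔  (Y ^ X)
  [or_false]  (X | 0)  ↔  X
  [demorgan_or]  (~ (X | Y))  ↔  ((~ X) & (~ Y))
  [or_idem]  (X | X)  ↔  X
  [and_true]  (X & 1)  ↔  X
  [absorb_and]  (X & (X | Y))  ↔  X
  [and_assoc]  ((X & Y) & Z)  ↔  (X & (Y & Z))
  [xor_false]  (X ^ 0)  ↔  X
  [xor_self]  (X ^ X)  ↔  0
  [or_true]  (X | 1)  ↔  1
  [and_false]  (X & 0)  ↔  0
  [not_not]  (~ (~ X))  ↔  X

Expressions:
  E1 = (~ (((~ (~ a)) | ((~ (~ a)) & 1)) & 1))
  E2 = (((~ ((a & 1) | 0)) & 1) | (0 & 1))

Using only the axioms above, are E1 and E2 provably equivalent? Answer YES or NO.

YES

(1) ((~ (~ a)) & 1)  =[and_true →]=  (~ (~ a))    ⊢ (~ (((~ (~ a)) | (~ (~ a))) & 1))
(2) ((~ (~ a)) | (~ (~ a)))  =[or_idem →]=  (~ (~ a))    ⊢ (~ ((~ (~ a)) & 1))
(3) ((~ (~ a)) & 1)  =[and_true →]=  (~ (~ a))    ⊢ (~ (~ (~ a)))
(4) (~ (~ (~ a)))  =[not_not →]=  (~ a)
(5) (~ a)  =[or_false ←]=  ((~ a) | 0)
(6) a  =[and_true ←]=  (a & 1)    ⊢ ((~ (a & 1)) | 0)
(7) 0  =[and_true ←]=  (0 & 1)    ⊢ ((~ (a & 1)) | (0 & 1))
(8) (~ (a & 1))  =[and_true ←]=  ((~ (a & 1)) & 1)    ⊢ (((~ (a & 1)) & 1) | (0 & 1))
(9) (a & 1)  =[or_false ←]=  ((a & 1) | 0)    ⊢ E2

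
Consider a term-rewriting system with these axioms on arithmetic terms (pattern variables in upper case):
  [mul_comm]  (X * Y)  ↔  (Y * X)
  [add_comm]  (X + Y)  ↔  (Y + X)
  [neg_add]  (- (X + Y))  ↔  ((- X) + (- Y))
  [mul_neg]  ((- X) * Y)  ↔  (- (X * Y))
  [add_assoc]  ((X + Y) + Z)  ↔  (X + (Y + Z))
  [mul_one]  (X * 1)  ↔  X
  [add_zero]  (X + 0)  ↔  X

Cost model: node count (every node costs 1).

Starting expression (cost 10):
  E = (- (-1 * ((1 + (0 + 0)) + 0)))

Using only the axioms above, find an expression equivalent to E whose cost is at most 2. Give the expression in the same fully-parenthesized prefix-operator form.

(- -1)   [cost 2]

(1) ((1 + (0 + 0)) + 0)  =[add_zero →]=  (1 + (0 + 0))    ⊢ (- (-1 * (1 + (0 + 0))))
(2) (0 + 0)  =[add_zero →]=  0    ⊢ (- (-1 * (1 + 0)))
(3) (1 + 0)  =[add_zero →]=  1    ⊢ (- (-1 * 1))
(4) (-1 * 1)  =[mul_one →]=  -1    ⊢ cost 2, within 2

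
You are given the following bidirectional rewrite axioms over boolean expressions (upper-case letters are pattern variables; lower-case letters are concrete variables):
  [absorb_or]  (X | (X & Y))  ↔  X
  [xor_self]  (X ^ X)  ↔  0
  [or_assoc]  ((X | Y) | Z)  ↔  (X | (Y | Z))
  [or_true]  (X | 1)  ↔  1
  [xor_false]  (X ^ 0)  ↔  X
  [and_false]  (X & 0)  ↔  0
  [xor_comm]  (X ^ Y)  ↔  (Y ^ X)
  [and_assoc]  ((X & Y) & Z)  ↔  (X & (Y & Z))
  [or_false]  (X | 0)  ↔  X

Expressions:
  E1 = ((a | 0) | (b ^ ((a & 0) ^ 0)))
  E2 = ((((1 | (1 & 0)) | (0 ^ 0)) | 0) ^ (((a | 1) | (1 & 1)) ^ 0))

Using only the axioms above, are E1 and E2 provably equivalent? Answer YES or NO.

NO

All listed rules preserve value, hence provable equivalence implies equal values everywhere; look for a separating assignment.
a=0, b=1 gives E1 ↦ 1, E2 ↦ 0; values differ ⇒ not provably equivalent.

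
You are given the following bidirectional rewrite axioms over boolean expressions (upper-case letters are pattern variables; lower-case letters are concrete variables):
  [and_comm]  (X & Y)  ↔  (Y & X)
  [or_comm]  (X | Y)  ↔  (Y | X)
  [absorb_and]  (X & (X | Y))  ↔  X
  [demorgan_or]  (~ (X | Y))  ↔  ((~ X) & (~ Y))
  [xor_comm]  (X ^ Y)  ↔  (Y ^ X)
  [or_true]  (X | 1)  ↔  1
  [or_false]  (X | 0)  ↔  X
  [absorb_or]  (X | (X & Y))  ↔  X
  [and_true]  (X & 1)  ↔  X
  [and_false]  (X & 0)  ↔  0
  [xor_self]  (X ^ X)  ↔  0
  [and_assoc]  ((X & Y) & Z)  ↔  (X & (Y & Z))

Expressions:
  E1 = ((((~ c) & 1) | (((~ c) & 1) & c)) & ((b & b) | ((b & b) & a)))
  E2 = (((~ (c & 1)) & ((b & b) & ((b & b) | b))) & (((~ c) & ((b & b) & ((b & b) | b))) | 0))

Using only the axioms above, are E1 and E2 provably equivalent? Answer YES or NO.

YES

(1) (((~ c) & 1) | (((~ c) & 1) & c))  =[absorb_or →]=  ((~ c) & 1)    ⊢ (((~ c) & 1) & ((b & b) | ((b & b) & a)))
(2) ((~ c) & 1)  =[and_true →]=  (~ c)    ⊢ ((~ c) & ((b & b) | ((b & b) & a)))
(3) ((b & b) | ((b & b) & a))  =[absorb_or →]=  (b & b)    ⊢ ((~ c) & (b & b))
(4) (b & b)  =[absorb_and ←]=  ((b & b) & ((b & b) | b))    ⊢ ((~ c) & ((b & b) & ((b & b) | b)))
(5) ((~ c) & ((b & b) & ((b & b) | b)))  =[absorb_and ←]=  (((~ c) & ((b & b) & ((b & b) | b))) & (((~ c) & ((b & b) & ((b & b) | b))) | 0))
(6) c  =[and_true ←]=  (c & 1)    ⊢ E2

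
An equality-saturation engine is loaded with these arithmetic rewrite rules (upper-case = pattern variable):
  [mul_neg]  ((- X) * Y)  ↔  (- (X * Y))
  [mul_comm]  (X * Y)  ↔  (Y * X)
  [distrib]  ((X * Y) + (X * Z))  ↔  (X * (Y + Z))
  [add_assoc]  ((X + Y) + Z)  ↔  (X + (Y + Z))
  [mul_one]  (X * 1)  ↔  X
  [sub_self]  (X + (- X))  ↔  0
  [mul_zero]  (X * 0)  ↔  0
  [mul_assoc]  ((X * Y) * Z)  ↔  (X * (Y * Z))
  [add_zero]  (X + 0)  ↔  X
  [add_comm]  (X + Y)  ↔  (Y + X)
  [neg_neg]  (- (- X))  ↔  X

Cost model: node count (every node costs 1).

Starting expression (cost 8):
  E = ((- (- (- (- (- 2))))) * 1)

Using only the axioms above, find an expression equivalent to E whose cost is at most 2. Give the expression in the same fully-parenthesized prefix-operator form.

step 1: neg_neg (→) rewrites (- (- (- (- 2)))) into (- (- 2)), now ((- (- (- 2))) * 1)
step 2: neg_neg (→) rewrites (- (- 2)) into 2, now ((- 2) * 1)
step 3: mul_one (→) rewrites ((- 2) * 1) into (- 2), reaching cost 2 (bound 2)

(- 2)   [cost 2]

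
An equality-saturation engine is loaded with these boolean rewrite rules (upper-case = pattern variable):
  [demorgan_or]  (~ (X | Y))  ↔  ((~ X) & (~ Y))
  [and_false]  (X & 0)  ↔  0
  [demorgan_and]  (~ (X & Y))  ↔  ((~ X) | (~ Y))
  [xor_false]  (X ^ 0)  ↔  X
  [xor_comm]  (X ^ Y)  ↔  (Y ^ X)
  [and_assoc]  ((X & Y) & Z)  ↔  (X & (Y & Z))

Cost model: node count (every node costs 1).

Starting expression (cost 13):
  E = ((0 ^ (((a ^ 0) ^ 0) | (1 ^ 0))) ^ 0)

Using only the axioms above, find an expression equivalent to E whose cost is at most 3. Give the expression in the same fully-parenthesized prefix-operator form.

(a | 1)   [cost 3]

step 1: xor_false (→) rewrites ((a ^ 0) ^ 0) into (a ^ 0), now ((0 ^ ((a ^ 0) | (1 ^ 0))) ^ 0)
step 2: xor_false (→) rewrites (1 ^ 0) into 1, now ((0 ^ ((a ^ 0) | 1)) ^ 0)
step 3: xor_false (→) rewrites (a ^ 0) into a, now ((0 ^ (a | 1)) ^ 0)
step 4: xor_comm (→) rewrites (0 ^ (a | 1)) into ((a | 1) ^ 0), now (((a | 1) ^ 0) ^ 0)
step 5: xor_false (→) rewrites (((a | 1) ^ 0) ^ 0) into ((a | 1) ^ 0)
step 6: xor_false (→) rewrites ((a | 1) ^ 0) into (a | 1), reaching cost 3 (bound 3)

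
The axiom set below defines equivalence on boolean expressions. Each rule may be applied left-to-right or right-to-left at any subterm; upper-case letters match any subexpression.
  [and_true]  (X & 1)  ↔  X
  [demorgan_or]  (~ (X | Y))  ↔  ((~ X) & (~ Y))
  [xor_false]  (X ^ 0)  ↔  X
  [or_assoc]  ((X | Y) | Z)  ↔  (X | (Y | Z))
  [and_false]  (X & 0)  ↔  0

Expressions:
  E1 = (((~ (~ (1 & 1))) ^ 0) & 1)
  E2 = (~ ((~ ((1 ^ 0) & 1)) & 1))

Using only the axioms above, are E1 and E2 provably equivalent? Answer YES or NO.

(1) ((~ (~ (1 & 1))) ^ 0)  =[xor_false →]=  (~ (~ (1 & 1)))    ⊢ ((~ (~ (1 & 1))) & 1)
(2) ((~ (~ (1 & 1))) & 1)  =[and_true →]=  (~ (~ (1 & 1)))
(3) (1 & 1)  =[and_true →]=  1    ⊢ (~ (~ 1))
(4) 1  =[xor_false ←]=  (1 ^ 0)    ⊢ (~ (~ (1 ^ 0)))
(5) (1 ^ 0)  =[and_true ←]=  ((1 ^ 0) & 1)    ⊢ (~ (~ ((1 ^ 0) & 1)))
(6) (~ ((1 ^ 0) & 1))  =[and_true ←]=  ((~ ((1 ^ 0) & 1)) & 1)    ⊢ E2

YES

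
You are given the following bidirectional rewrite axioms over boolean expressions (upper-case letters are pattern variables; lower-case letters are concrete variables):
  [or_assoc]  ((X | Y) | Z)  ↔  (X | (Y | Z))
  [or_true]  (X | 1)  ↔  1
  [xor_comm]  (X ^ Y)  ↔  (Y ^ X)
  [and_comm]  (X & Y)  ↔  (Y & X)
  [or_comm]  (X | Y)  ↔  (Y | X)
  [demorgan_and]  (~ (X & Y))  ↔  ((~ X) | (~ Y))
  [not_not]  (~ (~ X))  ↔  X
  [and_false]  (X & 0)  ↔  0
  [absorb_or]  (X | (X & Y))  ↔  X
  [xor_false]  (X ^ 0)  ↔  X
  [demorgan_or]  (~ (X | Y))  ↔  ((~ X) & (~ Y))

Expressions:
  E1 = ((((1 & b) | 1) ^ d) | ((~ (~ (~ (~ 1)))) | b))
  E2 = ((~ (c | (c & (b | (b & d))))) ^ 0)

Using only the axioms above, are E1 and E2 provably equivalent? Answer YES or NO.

All listed rules preserve value, hence provable equivalence implies equal values everywhere; look for a separating assignment.
b=0, c=1, d=0 gives E1 ↦ 1, E2 ↦ 0; values differ ⇒ not provably equivalent.

NO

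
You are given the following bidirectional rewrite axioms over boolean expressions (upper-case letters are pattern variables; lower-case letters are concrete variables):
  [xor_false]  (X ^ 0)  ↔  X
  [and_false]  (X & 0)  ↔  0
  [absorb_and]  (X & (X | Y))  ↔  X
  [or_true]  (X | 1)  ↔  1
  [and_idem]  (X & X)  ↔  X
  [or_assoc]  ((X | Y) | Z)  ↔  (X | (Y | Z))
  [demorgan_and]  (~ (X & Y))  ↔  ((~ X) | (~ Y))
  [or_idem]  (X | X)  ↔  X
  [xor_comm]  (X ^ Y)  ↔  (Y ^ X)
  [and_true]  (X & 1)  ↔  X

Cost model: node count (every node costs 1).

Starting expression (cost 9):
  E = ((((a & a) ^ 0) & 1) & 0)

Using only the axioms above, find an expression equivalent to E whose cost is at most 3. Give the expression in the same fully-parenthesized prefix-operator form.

(a & 0)   [cost 3]

(1) (((a & a) ^ 0) & 1)  =[and_true →]=  ((a & a) ^ 0)    ⊢ (((a & a) ^ 0) & 0)
(2) (a & a)  =[and_idem →]=  a    ⊢ ((a ^ 0) & 0)
(3) (a ^ 0)  =[xor_false →]=  a    ⊢ cost 3, within 3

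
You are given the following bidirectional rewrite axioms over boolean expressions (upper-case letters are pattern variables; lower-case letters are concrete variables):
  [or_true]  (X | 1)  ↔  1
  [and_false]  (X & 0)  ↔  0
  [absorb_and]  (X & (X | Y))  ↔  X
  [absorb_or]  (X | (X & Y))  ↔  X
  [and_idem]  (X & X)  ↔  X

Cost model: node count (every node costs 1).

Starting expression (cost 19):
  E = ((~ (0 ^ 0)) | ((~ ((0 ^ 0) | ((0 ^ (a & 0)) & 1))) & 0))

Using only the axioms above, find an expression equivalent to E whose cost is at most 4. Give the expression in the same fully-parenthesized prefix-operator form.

(~ (0 ^ 0))   [cost 4]

step 1: and_false (→) rewrites (a & 0) into 0, now ((~ (0 ^ 0)) | ((~ ((0 ^ 0) | ((0 ^ 0) & 1))) & 0))
step 2: absorb_or (→) rewrites ((0 ^ 0) | ((0 ^ 0) & 1)) into (0 ^ 0), now ((~ (0 ^ 0)) | ((~ (0 ^ 0)) & 0))
step 3: absorb_or (→) rewrites ((~ (0 ^ 0)) | ((~ (0 ^ 0)) & 0)) into (~ (0 ^ 0)), reaching cost 4 (bound 4)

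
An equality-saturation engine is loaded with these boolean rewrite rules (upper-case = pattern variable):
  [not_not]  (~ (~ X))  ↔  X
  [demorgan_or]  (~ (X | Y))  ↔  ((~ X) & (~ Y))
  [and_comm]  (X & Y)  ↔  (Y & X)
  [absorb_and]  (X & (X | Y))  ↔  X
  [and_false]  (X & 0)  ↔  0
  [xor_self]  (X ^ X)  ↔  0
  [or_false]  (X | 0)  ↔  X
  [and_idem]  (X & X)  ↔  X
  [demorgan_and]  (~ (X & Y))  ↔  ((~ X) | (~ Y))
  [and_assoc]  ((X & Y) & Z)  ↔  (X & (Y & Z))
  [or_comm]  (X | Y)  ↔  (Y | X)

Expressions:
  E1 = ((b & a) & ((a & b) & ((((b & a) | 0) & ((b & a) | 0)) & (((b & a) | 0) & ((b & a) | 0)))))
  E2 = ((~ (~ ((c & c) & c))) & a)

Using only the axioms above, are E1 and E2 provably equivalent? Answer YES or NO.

The axioms are sound identities: if E1 ↔* E2 then E1 and E2 evaluate identically under any assignment.
Under a=1, b=0, c=1: E1 evaluates to 0, E2 to 1. Distinct ⇒ no rewrite sequence connects them.

NO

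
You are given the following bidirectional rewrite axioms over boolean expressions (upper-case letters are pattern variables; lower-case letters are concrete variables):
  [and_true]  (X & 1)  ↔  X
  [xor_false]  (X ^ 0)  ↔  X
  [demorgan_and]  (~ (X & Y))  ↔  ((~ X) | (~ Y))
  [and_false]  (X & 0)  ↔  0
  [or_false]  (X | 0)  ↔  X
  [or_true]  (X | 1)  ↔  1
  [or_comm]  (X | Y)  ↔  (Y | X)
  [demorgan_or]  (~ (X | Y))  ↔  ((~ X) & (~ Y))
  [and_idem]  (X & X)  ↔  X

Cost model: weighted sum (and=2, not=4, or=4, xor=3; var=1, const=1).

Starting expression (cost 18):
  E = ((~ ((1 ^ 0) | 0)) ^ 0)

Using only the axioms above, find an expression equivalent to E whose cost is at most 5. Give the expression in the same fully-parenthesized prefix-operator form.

(~ 1)   [cost 5]

1. [xor_false →] (1 ^ 0)  →  1;  E = ((~ (1 | 0)) ^ 0)
2. [or_false →] (1 | 0)  →  1;  E = ((~ 1) ^ 0)
3. [xor_false →] ((~ 1) ^ 0)  →  (~ 1);  cost 5 ≤ 5, done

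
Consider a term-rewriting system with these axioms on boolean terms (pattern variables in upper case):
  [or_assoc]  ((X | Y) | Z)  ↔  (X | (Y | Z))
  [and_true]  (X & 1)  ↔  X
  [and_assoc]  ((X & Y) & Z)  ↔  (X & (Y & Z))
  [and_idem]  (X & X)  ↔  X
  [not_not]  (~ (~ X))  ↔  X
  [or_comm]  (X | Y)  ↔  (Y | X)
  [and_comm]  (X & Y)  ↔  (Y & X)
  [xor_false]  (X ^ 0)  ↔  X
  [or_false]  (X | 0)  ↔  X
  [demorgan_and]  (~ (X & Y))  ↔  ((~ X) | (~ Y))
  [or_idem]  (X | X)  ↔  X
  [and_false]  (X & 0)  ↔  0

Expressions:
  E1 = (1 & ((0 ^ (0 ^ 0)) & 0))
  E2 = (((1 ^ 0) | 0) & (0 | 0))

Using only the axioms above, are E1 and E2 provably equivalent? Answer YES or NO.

step 1: xor_false (→) rewrites (0 ^ 0) into 0, now (1 & ((0 ^ 0) & 0))
step 2: xor_false (→) rewrites (0 ^ 0) into 0, now (1 & (0 & 0))
step 3: and_idem (→) rewrites (0 & 0) into 0, now (1 & 0)
step 4: or_false (←) rewrites 0 into (0 | 0), now (1 & (0 | 0))
step 5: xor_false (←) rewrites 1 into (1 ^ 0), now ((1 ^ 0) & (0 | 0))
step 6: or_false (←) rewrites (1 ^ 0) into ((1 ^ 0) | 0), which is E2

YES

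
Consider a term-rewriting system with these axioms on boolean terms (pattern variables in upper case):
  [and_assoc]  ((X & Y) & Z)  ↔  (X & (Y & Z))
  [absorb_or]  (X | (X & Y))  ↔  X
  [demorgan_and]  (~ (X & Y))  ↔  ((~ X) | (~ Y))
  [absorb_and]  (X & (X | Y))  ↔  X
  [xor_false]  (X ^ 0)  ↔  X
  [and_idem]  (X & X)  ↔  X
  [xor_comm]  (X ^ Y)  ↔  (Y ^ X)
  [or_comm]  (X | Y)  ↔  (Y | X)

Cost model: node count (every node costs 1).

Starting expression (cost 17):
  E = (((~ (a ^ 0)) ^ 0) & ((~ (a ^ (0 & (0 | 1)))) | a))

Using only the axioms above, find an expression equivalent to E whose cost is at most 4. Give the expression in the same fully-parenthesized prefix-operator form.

(1) (0 & (0 | 1))  =[absorb_and →]=  0    ⊢ (((~ (a ^ 0)) ^ 0) & ((~ (a ^ 0)) | a))
(2) ((~ (a ^ 0)) ^ 0)  =[xor_false →]=  (~ (a ^ 0))    ⊢ ((~ (a ^ 0)) & ((~ (a ^ 0)) | a))
(3) ((~ (a ^ 0)) & ((~ (a ^ 0)) | a))  =[absorb_and →]=  (~ (a ^ 0))    ⊢ cost 4, within 4

(~ (a ^ 0))   [cost 4]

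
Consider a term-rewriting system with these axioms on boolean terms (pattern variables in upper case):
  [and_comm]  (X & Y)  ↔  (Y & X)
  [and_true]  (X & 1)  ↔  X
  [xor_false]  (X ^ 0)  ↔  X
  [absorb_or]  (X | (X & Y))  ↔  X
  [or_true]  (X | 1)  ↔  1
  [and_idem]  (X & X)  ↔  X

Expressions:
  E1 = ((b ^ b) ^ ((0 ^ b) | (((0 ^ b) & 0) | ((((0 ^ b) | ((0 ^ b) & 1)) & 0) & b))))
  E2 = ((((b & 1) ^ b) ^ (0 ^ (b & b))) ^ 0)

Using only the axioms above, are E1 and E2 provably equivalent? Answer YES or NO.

step 1: absorb_or (→) rewrites ((0 ^ b) | ((0 ^ b) & 1)) into (0 ^ b), now ((b ^ b) ^ ((0 ^ b) | (((0 ^ b) & 0) | (((0 ^ b) & 0) & b))))
step 2: absorb_or (→) rewrites (((0 ^ b) & 0) | (((0 ^ b) & 0) & b)) into ((0 ^ b) & 0), now ((b ^ b) ^ ((0 ^ b) | ((0 ^ b) & 0)))
step 3: absorb_or (→) rewrites ((0 ^ b) | ((0 ^ b) & 0)) into (0 ^ b), now ((b ^ b) ^ (0 ^ b))
step 4: xor_false (←) rewrites ((b ^ b) ^ (0 ^ b)) into (((b ^ b) ^ (0 ^ b)) ^ 0)
step 5: and_true (←) rewrites b into (b & 1), now ((((b & 1) ^ b) ^ (0 ^ b)) ^ 0)
step 6: and_idem (←) rewrites b into (b & b), which is E2

YES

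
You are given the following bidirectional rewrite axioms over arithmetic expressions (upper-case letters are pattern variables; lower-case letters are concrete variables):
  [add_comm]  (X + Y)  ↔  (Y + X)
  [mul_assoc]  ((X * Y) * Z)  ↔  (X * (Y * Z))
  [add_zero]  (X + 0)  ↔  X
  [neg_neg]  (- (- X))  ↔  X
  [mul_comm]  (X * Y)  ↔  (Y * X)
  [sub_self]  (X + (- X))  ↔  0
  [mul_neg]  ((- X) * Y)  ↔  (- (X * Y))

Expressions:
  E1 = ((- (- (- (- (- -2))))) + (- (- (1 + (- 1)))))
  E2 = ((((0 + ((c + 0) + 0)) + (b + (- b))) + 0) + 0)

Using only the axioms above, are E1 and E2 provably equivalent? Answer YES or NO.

All listed rules preserve value, hence provable equivalence implies equal values everywhere; look for a separating assignment.
b=0, c=0 gives E1 ↦ 2, E2 ↦ 0; values differ ⇒ not provably equivalent.

NO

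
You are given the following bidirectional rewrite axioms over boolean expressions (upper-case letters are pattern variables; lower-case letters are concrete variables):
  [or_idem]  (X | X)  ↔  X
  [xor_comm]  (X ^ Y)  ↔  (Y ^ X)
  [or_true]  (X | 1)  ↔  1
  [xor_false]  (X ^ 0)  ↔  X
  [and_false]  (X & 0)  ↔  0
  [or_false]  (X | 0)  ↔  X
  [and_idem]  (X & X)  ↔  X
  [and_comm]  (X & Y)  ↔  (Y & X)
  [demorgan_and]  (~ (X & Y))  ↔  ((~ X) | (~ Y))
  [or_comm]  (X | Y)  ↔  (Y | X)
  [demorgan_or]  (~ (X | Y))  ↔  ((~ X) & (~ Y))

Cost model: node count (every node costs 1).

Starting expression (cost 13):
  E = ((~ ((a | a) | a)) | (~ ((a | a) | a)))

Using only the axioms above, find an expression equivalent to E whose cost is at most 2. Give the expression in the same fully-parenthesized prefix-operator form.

(~ a)   [cost 2]

step 1: or_idem (→) rewrites ((~ ((a | a) | a)) | (~ ((a | a) | a))) into (~ ((a | a) | a))
step 2: or_idem (→) rewrites (a | a) into a, now (~ (a | a))
step 3: or_idem (→) rewrites (a | a) into a, reaching cost 2 (bound 2)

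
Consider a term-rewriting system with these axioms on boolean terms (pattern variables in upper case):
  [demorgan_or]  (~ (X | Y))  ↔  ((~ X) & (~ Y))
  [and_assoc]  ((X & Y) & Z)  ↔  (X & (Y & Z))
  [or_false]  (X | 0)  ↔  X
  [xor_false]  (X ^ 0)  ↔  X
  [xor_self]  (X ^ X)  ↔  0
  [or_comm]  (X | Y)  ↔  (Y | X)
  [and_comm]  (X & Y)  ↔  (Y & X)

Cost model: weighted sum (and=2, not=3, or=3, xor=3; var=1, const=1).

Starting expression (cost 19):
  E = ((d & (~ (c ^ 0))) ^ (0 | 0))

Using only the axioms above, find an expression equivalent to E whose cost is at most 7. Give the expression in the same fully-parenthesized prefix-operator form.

1. [xor_false →] (c ^ 0)  →  c;  E = ((d & (~ c)) ^ (0 | 0))
2. [or_false →] (0 | 0)  →  0;  E = ((d & (~ c)) ^ 0)
3. [xor_false →] ((d & (~ c)) ^ 0)  →  (d & (~ c));  cost 7 ≤ 7, done

(d & (~ c))   [cost 7]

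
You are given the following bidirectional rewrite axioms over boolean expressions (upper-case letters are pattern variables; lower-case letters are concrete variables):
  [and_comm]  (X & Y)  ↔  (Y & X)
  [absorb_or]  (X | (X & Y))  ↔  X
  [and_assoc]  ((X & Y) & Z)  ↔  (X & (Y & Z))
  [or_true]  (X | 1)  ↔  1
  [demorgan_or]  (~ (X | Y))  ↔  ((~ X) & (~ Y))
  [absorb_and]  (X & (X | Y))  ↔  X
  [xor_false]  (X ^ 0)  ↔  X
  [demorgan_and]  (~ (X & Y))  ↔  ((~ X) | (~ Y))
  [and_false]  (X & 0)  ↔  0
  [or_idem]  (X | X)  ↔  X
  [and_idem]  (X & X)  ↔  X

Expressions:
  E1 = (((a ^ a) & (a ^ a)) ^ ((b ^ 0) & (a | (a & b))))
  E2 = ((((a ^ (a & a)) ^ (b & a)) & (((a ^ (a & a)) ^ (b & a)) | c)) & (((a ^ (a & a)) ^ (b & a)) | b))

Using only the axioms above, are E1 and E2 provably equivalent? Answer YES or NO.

step 1: and_idem (→) rewrites ((a ^ a) & (a ^ a)) into (a ^ a), now ((a ^ a) ^ ((b ^ 0) & (a | (a & b))))
step 2: absorb_or (→) rewrites (a | (a & b)) into a, now ((a ^ a) ^ ((b ^ 0) & a))
step 3: xor_false (→) rewrites (b ^ 0) into b, now ((a ^ a) ^ (b & a))
step 4: and_idem (←) rewrites a into (a & a), now ((a ^ (a & a)) ^ (b & a))
step 5: absorb_and (←) rewrites ((a ^ (a & a)) ^ (b & a)) into (((a ^ (a & a)) ^ (b & a)) & (((a ^ (a & a)) ^ (b & a)) | b))
step 6: absorb_and (←) rewrites ((a ^ (a & a)) ^ (b & a)) into (((a ^ (a & a)) ^ (b & a)) & (((a ^ (a & a)) ^ (b & a)) | c)), which is E2

YES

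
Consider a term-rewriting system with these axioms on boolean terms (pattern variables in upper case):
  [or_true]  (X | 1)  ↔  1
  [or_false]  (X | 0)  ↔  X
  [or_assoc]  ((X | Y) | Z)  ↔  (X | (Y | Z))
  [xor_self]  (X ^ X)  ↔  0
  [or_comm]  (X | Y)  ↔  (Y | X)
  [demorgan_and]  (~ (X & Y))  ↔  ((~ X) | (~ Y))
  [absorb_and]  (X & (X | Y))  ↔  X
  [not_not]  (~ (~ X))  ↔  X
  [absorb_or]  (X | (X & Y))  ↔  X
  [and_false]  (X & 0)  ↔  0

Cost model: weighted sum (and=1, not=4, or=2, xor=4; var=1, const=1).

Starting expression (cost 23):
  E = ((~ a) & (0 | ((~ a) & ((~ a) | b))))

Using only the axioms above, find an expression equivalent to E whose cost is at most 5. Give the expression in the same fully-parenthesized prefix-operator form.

1. [absorb_and →] ((~ a) & ((~ a) | b))  →  (~ a);  E = ((~ a) & (0 | (~ a)))
2. [or_comm →] (0 | (~ a))  →  ((~ a) | 0);  E = ((~ a) & ((~ a) | 0))
3. [absorb_and →] ((~ a) & ((~ a) | 0))  →  (~ a);  cost 5 ≤ 5, done

(~ a)   [cost 5]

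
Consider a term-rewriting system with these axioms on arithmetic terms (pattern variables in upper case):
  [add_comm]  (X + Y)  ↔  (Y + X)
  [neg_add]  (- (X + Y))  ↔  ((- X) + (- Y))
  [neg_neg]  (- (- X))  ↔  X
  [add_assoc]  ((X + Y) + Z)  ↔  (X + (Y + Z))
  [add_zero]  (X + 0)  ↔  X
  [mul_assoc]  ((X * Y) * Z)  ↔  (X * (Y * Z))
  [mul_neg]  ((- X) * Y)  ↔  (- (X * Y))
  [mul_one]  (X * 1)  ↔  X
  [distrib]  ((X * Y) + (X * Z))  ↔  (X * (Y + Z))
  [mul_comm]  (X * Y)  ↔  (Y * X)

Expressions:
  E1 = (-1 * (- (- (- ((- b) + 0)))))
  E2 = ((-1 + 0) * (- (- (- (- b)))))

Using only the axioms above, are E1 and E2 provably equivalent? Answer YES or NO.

YES

step 1: neg_neg (→) rewrites (- (- ((- b) + 0))) into ((- b) + 0), now (-1 * (- ((- b) + 0)))
step 2: add_zero (→) rewrites ((- b) + 0) into (- b), now (-1 * (- (- b)))
step 3: neg_neg (←) rewrites b into (- (- b)), now (-1 * (- (- (- (- b)))))
step 4: add_zero (←) rewrites -1 into (-1 + 0), which is E2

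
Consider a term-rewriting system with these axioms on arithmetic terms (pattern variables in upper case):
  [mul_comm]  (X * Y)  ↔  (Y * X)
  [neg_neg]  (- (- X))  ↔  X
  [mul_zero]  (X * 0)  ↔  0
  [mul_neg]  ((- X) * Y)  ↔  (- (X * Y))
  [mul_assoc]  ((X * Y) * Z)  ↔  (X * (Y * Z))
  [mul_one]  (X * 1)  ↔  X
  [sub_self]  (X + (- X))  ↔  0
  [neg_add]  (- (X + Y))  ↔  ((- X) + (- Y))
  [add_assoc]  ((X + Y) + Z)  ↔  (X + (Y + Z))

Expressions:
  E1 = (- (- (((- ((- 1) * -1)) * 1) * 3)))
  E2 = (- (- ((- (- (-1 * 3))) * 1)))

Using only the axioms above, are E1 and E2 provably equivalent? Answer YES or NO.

(1) (- (- (((- ((- 1) * -1)) * 1) * 3)))  =[neg_neg →]=  (((- ((- 1) * -1)) * 1) * 3)
(2) ((- 1) * -1)  =[mul_neg →]=  (- (1 * -1))    ⊢ (((- (- (1 * -1))) * 1) * 3)
(3) (- (- (1 * -1)))  =[neg_neg →]=  (1 * -1)    ⊢ (((1 * -1) * 1) * 3)
(4) (1 * -1)  =[mul_comm →]=  (-1 * 1)    ⊢ (((-1 * 1) * 1) * 3)
(5) (-1 * 1)  =[mul_one →]=  -1    ⊢ ((-1 * 1) * 3)
(6) (-1 * 1)  =[mul_one →]=  -1    ⊢ (-1 * 3)
(7) (-1 * 3)  =[neg_neg ←]=  (- (- (-1 * 3)))
(8) (- (- (-1 * 3)))  =[mul_one ←]=  ((- (- (-1 * 3))) * 1)
(9) ((- (- (-1 * 3))) * 1)  =[neg_neg ←]=  (- (- ((- (- (-1 * 3))) * 1)))    ⊢ E2

YES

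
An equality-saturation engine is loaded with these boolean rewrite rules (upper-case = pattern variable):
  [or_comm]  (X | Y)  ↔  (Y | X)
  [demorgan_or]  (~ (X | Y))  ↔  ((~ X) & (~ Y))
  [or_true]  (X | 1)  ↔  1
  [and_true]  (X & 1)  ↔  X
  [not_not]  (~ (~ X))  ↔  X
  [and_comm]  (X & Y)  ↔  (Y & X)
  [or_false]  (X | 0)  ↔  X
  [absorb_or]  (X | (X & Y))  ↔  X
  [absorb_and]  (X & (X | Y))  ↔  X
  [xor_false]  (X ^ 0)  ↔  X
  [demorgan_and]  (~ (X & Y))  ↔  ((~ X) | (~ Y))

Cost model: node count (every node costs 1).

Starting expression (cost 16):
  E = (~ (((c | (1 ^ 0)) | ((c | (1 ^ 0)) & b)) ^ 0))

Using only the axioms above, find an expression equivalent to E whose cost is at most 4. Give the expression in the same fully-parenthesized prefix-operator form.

(~ (c | 1))   [cost 4]

1. [absorb_or →] ((c | (1 ^ 0)) | ((c | (1 ^ 0)) & b))  →  (c | (1 ^ 0));  E = (~ ((c | (1 ^ 0)) ^ 0))
2. [xor_false →] (1 ^ 0)  →  1;  E = (~ ((c | 1) ^ 0))
3. [xor_false →] ((c | 1) ^ 0)  →  (c | 1);  cost 4 ≤ 4, done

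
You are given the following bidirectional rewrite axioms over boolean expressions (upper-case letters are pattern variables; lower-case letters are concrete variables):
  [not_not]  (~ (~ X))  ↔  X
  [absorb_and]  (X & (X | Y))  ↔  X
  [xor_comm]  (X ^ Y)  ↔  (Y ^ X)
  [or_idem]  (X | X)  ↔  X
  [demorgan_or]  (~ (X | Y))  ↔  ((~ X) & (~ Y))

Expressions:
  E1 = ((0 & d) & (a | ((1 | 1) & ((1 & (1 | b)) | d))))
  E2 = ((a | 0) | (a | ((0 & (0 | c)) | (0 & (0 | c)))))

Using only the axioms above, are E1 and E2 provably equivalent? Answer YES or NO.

NO

The axioms are sound identities: if E1 ↔* E2 then E1 and E2 evaluate identically under any assignment.
Under a=1, b=0, c=0, d=0: E1 evaluates to 0, E2 to 1. Distinct ⇒ no rewrite sequence connects them.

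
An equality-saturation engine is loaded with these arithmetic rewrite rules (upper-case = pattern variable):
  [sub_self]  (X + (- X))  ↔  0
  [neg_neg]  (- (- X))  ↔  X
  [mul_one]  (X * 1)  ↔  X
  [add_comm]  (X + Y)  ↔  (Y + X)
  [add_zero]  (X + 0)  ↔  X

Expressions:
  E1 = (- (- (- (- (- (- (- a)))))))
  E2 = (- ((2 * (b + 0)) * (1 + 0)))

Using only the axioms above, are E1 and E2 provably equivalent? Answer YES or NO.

All listed rules preserve value, hence provable equivalence implies equal values everywhere; look for a separating assignment.
a=0, b=1 gives E1 ↦ 0, E2 ↦ -2; values differ ⇒ not provably equivalent.

NO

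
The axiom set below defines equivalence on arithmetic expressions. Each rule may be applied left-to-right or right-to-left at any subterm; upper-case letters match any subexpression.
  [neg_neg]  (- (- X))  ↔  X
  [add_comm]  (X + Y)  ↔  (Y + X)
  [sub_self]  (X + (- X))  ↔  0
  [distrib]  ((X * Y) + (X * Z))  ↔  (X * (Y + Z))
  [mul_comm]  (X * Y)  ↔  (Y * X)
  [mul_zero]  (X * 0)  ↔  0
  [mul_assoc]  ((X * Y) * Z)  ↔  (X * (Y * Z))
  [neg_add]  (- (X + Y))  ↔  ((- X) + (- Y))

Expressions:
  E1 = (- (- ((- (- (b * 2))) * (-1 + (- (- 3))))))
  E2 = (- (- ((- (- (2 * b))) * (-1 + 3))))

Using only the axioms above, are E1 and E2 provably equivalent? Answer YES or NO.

YES

step 1: neg_neg (→) rewrites (- (- (b * 2))) into (b * 2), now (- (- ((b * 2) * (-1 + (- (- 3))))))
step 2: neg_neg (→) rewrites (- (- ((b * 2) * (-1 + (- (- 3)))))) into ((b * 2) * (-1 + (- (- 3))))
step 3: neg_neg (→) rewrites (- (- 3)) into 3, now ((b * 2) * (-1 + 3))
step 4: neg_neg (←) rewrites ((b * 2) * (-1 + 3)) into (- (- ((b * 2) * (-1 + 3))))
step 5: mul_comm (→) rewrites (b * 2) into (2 * b), now (- (- ((2 * b) * (-1 + 3))))
step 6: neg_neg (←) rewrites (2 * b) into (- (- (2 * b))), which is E2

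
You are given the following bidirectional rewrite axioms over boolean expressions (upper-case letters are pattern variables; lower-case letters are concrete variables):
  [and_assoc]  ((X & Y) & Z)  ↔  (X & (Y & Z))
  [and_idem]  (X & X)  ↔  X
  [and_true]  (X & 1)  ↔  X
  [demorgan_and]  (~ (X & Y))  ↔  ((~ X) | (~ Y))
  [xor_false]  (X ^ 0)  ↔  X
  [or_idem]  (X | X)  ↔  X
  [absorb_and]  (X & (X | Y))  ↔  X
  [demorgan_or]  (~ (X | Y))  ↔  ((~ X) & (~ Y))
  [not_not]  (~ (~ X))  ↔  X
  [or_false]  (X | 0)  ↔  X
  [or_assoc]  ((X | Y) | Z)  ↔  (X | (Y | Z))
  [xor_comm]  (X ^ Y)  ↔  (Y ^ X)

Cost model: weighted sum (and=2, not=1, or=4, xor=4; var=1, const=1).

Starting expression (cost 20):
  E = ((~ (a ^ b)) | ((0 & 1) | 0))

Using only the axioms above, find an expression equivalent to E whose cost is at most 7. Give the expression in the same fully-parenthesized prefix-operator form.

(1) (0 & 1)  =[and_true →]=  0    ⊢ ((~ (a ^ b)) | (0 | 0))
(2) (0 | 0)  =[or_false →]=  0    ⊢ ((~ (a ^ b)) | 0)
(3) ((~ (a ^ b)) | 0)  =[or_false →]=  (~ (a ^ b))    ⊢ cost 7, within 7

(~ (a ^ b))   [cost 7]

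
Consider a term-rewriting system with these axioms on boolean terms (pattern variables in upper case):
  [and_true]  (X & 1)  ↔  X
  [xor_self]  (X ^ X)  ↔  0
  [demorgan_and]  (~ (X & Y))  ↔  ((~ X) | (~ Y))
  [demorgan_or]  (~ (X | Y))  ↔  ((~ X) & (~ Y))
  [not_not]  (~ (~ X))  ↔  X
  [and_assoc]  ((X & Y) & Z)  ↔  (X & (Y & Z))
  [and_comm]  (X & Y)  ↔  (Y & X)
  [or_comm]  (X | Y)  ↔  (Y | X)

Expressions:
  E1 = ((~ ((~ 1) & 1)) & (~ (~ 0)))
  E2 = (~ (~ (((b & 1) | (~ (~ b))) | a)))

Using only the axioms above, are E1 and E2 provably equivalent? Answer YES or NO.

NO

All listed rules preserve value, hence provable equivalence implies equal values everywhere; look for a separating assignment.
a=0, b=1 gives E1 ↦ 0, E2 ↦ 1; values differ ⇒ not provably equivalent.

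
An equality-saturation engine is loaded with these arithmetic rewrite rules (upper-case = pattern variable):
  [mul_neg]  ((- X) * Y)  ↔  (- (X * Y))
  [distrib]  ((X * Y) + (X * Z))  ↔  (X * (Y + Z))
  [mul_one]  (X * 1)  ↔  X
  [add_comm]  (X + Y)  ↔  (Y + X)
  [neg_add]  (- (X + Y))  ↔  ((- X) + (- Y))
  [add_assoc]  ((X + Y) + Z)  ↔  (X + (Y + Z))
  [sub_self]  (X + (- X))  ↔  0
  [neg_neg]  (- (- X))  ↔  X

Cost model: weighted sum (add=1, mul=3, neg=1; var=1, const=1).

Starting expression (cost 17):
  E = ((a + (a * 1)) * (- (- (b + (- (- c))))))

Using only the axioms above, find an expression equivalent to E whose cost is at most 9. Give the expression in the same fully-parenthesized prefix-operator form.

((a + a) * (b + c))   [cost 9]

1. [mul_one →] (a * 1)  →  a;  E = ((a + a) * (- (- (b + (- (- c))))))
2. [neg_neg →] (- (- (b + (- (- c)))))  →  (b + (- (- c)));  E = ((a + a) * (b + (- (- c))))
3. [neg_neg →] (- (- c))  →  c;  cost 9 ≤ 9, done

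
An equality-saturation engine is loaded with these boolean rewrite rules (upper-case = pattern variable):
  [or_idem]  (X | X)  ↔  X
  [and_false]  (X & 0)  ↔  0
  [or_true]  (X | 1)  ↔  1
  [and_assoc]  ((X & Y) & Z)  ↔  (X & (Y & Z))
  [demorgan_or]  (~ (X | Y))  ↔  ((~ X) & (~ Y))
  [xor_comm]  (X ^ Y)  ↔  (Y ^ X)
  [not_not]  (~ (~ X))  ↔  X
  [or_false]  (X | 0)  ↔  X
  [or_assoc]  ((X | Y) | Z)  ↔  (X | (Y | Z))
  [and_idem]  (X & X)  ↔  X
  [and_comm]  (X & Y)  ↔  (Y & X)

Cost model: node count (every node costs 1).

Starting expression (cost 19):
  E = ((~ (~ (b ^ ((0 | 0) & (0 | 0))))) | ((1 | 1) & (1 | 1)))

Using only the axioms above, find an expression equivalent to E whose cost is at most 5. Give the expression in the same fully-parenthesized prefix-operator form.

((b ^ 0) | 1)   [cost 5]

step 1: and_idem (→) rewrites ((0 | 0) & (0 | 0)) into (0 | 0), now ((~ (~ (b ^ (0 | 0)))) | ((1 | 1) & (1 | 1)))
step 2: and_idem (→) rewrites ((1 | 1) & (1 | 1)) into (1 | 1), now ((~ (~ (b ^ (0 | 0)))) | (1 | 1))
step 3: or_idem (→) rewrites (0 | 0) into 0, now ((~ (~ (b ^ 0))) | (1 | 1))
step 4: not_not (→) rewrites (~ (~ (b ^ 0))) into (b ^ 0), now ((b ^ 0) | (1 | 1))
step 5: or_idem (→) rewrites (1 | 1) into 1, reaching cost 5 (bound 5)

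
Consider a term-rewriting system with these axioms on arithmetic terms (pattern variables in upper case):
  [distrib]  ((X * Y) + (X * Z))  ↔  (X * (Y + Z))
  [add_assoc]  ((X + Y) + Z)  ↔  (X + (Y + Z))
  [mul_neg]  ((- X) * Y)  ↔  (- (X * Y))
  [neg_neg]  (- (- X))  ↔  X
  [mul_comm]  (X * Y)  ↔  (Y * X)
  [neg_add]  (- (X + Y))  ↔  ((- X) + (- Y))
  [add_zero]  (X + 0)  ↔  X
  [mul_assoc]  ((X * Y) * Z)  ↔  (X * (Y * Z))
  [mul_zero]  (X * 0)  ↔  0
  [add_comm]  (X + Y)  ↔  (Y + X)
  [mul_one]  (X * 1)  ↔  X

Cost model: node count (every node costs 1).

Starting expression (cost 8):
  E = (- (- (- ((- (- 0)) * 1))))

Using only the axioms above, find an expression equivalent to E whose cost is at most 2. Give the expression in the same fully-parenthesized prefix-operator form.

1. [mul_one →] ((- (- 0)) * 1)  →  (- (- 0));  E = (- (- (- (- (- 0)))))
2. [neg_neg →] (- (- (- (- 0))))  →  (- (- 0));  E = (- (- (- 0)))
3. [neg_neg →] (- (- 0))  →  0;  cost 2 ≤ 2, done

(- 0)   [cost 2]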